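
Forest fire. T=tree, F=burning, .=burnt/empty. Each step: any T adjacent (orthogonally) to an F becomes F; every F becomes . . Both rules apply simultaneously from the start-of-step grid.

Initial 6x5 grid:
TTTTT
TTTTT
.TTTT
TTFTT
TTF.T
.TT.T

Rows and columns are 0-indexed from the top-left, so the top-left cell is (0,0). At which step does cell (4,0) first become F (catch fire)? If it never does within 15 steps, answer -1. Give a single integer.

Step 1: cell (4,0)='T' (+5 fires, +2 burnt)
Step 2: cell (4,0)='F' (+7 fires, +5 burnt)
  -> target ignites at step 2
Step 3: cell (4,0)='.' (+5 fires, +7 burnt)
Step 4: cell (4,0)='.' (+5 fires, +5 burnt)
Step 5: cell (4,0)='.' (+2 fires, +5 burnt)
Step 6: cell (4,0)='.' (+0 fires, +2 burnt)
  fire out at step 6

2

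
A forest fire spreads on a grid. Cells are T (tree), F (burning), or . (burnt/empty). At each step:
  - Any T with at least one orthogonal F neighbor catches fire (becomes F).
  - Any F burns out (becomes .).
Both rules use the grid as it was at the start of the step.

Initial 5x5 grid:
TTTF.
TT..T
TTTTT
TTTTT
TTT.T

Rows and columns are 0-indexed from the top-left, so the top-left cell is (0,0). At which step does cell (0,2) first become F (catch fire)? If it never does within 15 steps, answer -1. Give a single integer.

Step 1: cell (0,2)='F' (+1 fires, +1 burnt)
  -> target ignites at step 1
Step 2: cell (0,2)='.' (+1 fires, +1 burnt)
Step 3: cell (0,2)='.' (+2 fires, +1 burnt)
Step 4: cell (0,2)='.' (+2 fires, +2 burnt)
Step 5: cell (0,2)='.' (+3 fires, +2 burnt)
Step 6: cell (0,2)='.' (+4 fires, +3 burnt)
Step 7: cell (0,2)='.' (+4 fires, +4 burnt)
Step 8: cell (0,2)='.' (+2 fires, +4 burnt)
Step 9: cell (0,2)='.' (+1 fires, +2 burnt)
Step 10: cell (0,2)='.' (+0 fires, +1 burnt)
  fire out at step 10

1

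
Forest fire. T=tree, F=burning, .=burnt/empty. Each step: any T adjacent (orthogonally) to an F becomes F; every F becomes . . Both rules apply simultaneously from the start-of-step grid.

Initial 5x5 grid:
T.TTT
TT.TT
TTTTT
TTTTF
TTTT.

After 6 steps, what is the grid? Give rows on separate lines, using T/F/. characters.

Step 1: 2 trees catch fire, 1 burn out
  T.TTT
  TT.TT
  TTTTF
  TTTF.
  TTTT.
Step 2: 4 trees catch fire, 2 burn out
  T.TTT
  TT.TF
  TTTF.
  TTF..
  TTTF.
Step 3: 5 trees catch fire, 4 burn out
  T.TTF
  TT.F.
  TTF..
  TF...
  TTF..
Step 4: 4 trees catch fire, 5 burn out
  T.TF.
  TT...
  TF...
  F....
  TF...
Step 5: 4 trees catch fire, 4 burn out
  T.F..
  TF...
  F....
  .....
  F....
Step 6: 1 trees catch fire, 4 burn out
  T....
  F....
  .....
  .....
  .....

T....
F....
.....
.....
.....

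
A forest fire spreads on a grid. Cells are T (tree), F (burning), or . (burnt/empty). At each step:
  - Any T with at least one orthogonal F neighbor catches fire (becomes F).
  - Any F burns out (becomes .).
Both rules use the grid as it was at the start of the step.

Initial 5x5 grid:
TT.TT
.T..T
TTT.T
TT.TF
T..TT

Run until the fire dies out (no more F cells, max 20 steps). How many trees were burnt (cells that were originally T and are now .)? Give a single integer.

Answer: 7

Derivation:
Step 1: +3 fires, +1 burnt (F count now 3)
Step 2: +2 fires, +3 burnt (F count now 2)
Step 3: +1 fires, +2 burnt (F count now 1)
Step 4: +1 fires, +1 burnt (F count now 1)
Step 5: +0 fires, +1 burnt (F count now 0)
Fire out after step 5
Initially T: 16, now '.': 16
Total burnt (originally-T cells now '.'): 7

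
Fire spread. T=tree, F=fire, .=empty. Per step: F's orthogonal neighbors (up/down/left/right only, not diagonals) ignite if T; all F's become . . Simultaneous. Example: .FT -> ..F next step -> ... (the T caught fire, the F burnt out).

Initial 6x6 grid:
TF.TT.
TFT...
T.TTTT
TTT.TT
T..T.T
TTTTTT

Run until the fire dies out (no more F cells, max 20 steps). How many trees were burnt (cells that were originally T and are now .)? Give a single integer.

Step 1: +3 fires, +2 burnt (F count now 3)
Step 2: +2 fires, +3 burnt (F count now 2)
Step 3: +3 fires, +2 burnt (F count now 3)
Step 4: +3 fires, +3 burnt (F count now 3)
Step 5: +3 fires, +3 burnt (F count now 3)
Step 6: +2 fires, +3 burnt (F count now 2)
Step 7: +2 fires, +2 burnt (F count now 2)
Step 8: +2 fires, +2 burnt (F count now 2)
Step 9: +2 fires, +2 burnt (F count now 2)
Step 10: +0 fires, +2 burnt (F count now 0)
Fire out after step 10
Initially T: 24, now '.': 34
Total burnt (originally-T cells now '.'): 22

Answer: 22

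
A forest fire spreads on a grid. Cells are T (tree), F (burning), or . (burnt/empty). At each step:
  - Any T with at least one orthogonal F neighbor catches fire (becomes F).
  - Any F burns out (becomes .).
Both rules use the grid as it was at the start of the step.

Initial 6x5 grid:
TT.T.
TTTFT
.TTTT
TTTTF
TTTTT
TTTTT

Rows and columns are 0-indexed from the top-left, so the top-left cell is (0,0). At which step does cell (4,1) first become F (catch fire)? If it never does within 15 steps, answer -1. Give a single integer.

Step 1: cell (4,1)='T' (+7 fires, +2 burnt)
Step 2: cell (4,1)='T' (+5 fires, +7 burnt)
Step 3: cell (4,1)='T' (+6 fires, +5 burnt)
Step 4: cell (4,1)='F' (+4 fires, +6 burnt)
  -> target ignites at step 4
Step 5: cell (4,1)='.' (+2 fires, +4 burnt)
Step 6: cell (4,1)='.' (+1 fires, +2 burnt)
Step 7: cell (4,1)='.' (+0 fires, +1 burnt)
  fire out at step 7

4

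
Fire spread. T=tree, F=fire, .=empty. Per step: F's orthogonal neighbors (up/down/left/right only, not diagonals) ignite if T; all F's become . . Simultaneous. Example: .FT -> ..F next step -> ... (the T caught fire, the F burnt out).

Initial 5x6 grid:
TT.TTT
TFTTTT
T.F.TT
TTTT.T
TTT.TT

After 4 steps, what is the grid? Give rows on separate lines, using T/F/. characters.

Step 1: 4 trees catch fire, 2 burn out
  TF.TTT
  F.FTTT
  T...TT
  TTFT.T
  TTT.TT
Step 2: 6 trees catch fire, 4 burn out
  F..TTT
  ...FTT
  F...TT
  TF.F.T
  TTF.TT
Step 3: 4 trees catch fire, 6 burn out
  ...FTT
  ....FT
  ....TT
  F....T
  TF..TT
Step 4: 4 trees catch fire, 4 burn out
  ....FT
  .....F
  ....FT
  .....T
  F...TT

....FT
.....F
....FT
.....T
F...TT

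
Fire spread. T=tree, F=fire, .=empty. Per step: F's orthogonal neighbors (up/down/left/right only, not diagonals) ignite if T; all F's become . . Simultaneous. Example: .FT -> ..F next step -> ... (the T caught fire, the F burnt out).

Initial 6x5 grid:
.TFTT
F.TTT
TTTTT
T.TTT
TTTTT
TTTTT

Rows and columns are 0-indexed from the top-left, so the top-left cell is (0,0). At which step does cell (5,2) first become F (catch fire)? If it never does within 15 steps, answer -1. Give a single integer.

Step 1: cell (5,2)='T' (+4 fires, +2 burnt)
Step 2: cell (5,2)='T' (+5 fires, +4 burnt)
Step 3: cell (5,2)='T' (+4 fires, +5 burnt)
Step 4: cell (5,2)='T' (+5 fires, +4 burnt)
Step 5: cell (5,2)='F' (+4 fires, +5 burnt)
  -> target ignites at step 5
Step 6: cell (5,2)='.' (+2 fires, +4 burnt)
Step 7: cell (5,2)='.' (+1 fires, +2 burnt)
Step 8: cell (5,2)='.' (+0 fires, +1 burnt)
  fire out at step 8

5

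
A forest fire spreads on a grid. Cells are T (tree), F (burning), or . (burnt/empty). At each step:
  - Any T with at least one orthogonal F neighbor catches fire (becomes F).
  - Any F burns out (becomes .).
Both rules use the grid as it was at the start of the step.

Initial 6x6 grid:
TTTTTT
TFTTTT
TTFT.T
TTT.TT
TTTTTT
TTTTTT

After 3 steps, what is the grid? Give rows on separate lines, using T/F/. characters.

Step 1: 6 trees catch fire, 2 burn out
  TFTTTT
  F.FTTT
  TF.F.T
  TTF.TT
  TTTTTT
  TTTTTT
Step 2: 6 trees catch fire, 6 burn out
  F.FTTT
  ...FTT
  F....T
  TF..TT
  TTFTTT
  TTTTTT
Step 3: 6 trees catch fire, 6 burn out
  ...FTT
  ....FT
  .....T
  F...TT
  TF.FTT
  TTFTTT

...FTT
....FT
.....T
F...TT
TF.FTT
TTFTTT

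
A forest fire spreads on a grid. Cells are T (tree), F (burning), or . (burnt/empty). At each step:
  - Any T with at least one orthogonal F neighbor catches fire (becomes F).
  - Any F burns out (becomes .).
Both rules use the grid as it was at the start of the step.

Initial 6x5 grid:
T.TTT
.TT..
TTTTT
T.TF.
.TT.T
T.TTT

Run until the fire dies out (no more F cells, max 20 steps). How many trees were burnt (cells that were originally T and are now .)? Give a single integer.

Answer: 18

Derivation:
Step 1: +2 fires, +1 burnt (F count now 2)
Step 2: +3 fires, +2 burnt (F count now 3)
Step 3: +4 fires, +3 burnt (F count now 4)
Step 4: +4 fires, +4 burnt (F count now 4)
Step 5: +3 fires, +4 burnt (F count now 3)
Step 6: +2 fires, +3 burnt (F count now 2)
Step 7: +0 fires, +2 burnt (F count now 0)
Fire out after step 7
Initially T: 20, now '.': 28
Total burnt (originally-T cells now '.'): 18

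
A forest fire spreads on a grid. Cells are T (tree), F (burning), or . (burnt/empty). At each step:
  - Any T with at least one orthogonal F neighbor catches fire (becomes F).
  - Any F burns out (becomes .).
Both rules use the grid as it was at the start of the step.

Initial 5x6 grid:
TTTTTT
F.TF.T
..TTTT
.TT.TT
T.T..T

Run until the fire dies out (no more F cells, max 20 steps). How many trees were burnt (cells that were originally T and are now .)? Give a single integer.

Answer: 18

Derivation:
Step 1: +4 fires, +2 burnt (F count now 4)
Step 2: +5 fires, +4 burnt (F count now 5)
Step 3: +4 fires, +5 burnt (F count now 4)
Step 4: +4 fires, +4 burnt (F count now 4)
Step 5: +1 fires, +4 burnt (F count now 1)
Step 6: +0 fires, +1 burnt (F count now 0)
Fire out after step 6
Initially T: 19, now '.': 29
Total burnt (originally-T cells now '.'): 18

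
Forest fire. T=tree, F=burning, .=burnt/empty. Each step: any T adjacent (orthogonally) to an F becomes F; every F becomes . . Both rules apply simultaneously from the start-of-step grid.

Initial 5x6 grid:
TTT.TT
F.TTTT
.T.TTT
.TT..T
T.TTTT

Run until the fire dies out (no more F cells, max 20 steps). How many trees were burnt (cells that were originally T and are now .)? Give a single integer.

Answer: 20

Derivation:
Step 1: +1 fires, +1 burnt (F count now 1)
Step 2: +1 fires, +1 burnt (F count now 1)
Step 3: +1 fires, +1 burnt (F count now 1)
Step 4: +1 fires, +1 burnt (F count now 1)
Step 5: +1 fires, +1 burnt (F count now 1)
Step 6: +2 fires, +1 burnt (F count now 2)
Step 7: +3 fires, +2 burnt (F count now 3)
Step 8: +2 fires, +3 burnt (F count now 2)
Step 9: +1 fires, +2 burnt (F count now 1)
Step 10: +1 fires, +1 burnt (F count now 1)
Step 11: +1 fires, +1 burnt (F count now 1)
Step 12: +1 fires, +1 burnt (F count now 1)
Step 13: +1 fires, +1 burnt (F count now 1)
Step 14: +1 fires, +1 burnt (F count now 1)
Step 15: +1 fires, +1 burnt (F count now 1)
Step 16: +1 fires, +1 burnt (F count now 1)
Step 17: +0 fires, +1 burnt (F count now 0)
Fire out after step 17
Initially T: 21, now '.': 29
Total burnt (originally-T cells now '.'): 20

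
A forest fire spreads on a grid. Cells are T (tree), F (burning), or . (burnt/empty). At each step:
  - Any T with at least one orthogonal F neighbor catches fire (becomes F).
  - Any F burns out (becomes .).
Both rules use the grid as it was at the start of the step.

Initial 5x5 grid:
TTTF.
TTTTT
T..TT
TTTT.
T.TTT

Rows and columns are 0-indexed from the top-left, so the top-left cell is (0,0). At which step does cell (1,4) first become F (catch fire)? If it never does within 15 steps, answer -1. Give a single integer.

Step 1: cell (1,4)='T' (+2 fires, +1 burnt)
Step 2: cell (1,4)='F' (+4 fires, +2 burnt)
  -> target ignites at step 2
Step 3: cell (1,4)='.' (+4 fires, +4 burnt)
Step 4: cell (1,4)='.' (+3 fires, +4 burnt)
Step 5: cell (1,4)='.' (+4 fires, +3 burnt)
Step 6: cell (1,4)='.' (+1 fires, +4 burnt)
Step 7: cell (1,4)='.' (+1 fires, +1 burnt)
Step 8: cell (1,4)='.' (+0 fires, +1 burnt)
  fire out at step 8

2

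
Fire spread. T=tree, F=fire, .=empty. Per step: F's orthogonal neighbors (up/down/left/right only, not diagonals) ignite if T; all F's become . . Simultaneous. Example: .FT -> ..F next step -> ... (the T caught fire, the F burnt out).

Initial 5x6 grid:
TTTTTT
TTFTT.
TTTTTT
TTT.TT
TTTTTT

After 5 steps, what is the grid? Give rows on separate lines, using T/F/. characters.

Step 1: 4 trees catch fire, 1 burn out
  TTFTTT
  TF.FT.
  TTFTTT
  TTT.TT
  TTTTTT
Step 2: 7 trees catch fire, 4 burn out
  TF.FTT
  F...F.
  TF.FTT
  TTF.TT
  TTTTTT
Step 3: 6 trees catch fire, 7 burn out
  F...FT
  ......
  F...FT
  TF..TT
  TTFTTT
Step 4: 6 trees catch fire, 6 burn out
  .....F
  ......
  .....F
  F...FT
  TF.FTT
Step 5: 3 trees catch fire, 6 burn out
  ......
  ......
  ......
  .....F
  F...FT

......
......
......
.....F
F...FT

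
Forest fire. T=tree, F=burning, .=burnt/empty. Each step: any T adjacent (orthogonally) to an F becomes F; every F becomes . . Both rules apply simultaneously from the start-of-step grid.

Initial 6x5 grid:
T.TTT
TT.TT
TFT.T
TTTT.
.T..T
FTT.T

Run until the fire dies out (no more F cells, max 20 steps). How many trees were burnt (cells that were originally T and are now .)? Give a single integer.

Step 1: +5 fires, +2 burnt (F count now 5)
Step 2: +5 fires, +5 burnt (F count now 5)
Step 3: +2 fires, +5 burnt (F count now 2)
Step 4: +0 fires, +2 burnt (F count now 0)
Fire out after step 4
Initially T: 20, now '.': 22
Total burnt (originally-T cells now '.'): 12

Answer: 12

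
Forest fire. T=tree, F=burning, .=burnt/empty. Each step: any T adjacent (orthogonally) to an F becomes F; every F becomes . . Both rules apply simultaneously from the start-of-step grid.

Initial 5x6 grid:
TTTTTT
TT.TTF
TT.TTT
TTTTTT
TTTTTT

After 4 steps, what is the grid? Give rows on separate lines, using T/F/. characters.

Step 1: 3 trees catch fire, 1 burn out
  TTTTTF
  TT.TF.
  TT.TTF
  TTTTTT
  TTTTTT
Step 2: 4 trees catch fire, 3 burn out
  TTTTF.
  TT.F..
  TT.TF.
  TTTTTF
  TTTTTT
Step 3: 4 trees catch fire, 4 burn out
  TTTF..
  TT....
  TT.F..
  TTTTF.
  TTTTTF
Step 4: 3 trees catch fire, 4 burn out
  TTF...
  TT....
  TT....
  TTTF..
  TTTTF.

TTF...
TT....
TT....
TTTF..
TTTTF.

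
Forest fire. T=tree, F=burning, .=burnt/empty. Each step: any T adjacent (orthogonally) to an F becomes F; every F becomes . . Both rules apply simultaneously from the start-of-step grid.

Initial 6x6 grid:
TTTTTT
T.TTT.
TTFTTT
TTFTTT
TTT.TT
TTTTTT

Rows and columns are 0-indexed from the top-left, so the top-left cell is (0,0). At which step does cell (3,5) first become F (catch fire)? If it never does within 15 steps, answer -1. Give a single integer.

Step 1: cell (3,5)='T' (+6 fires, +2 burnt)
Step 2: cell (3,5)='T' (+8 fires, +6 burnt)
Step 3: cell (3,5)='F' (+10 fires, +8 burnt)
  -> target ignites at step 3
Step 4: cell (3,5)='.' (+5 fires, +10 burnt)
Step 5: cell (3,5)='.' (+2 fires, +5 burnt)
Step 6: cell (3,5)='.' (+0 fires, +2 burnt)
  fire out at step 6

3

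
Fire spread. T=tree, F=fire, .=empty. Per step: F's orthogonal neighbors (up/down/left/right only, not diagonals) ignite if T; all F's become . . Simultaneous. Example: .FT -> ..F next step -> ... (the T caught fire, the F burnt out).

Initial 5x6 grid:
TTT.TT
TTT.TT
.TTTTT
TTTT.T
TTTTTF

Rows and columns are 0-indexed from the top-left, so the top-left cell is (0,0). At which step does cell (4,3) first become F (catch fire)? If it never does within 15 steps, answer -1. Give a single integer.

Step 1: cell (4,3)='T' (+2 fires, +1 burnt)
Step 2: cell (4,3)='F' (+2 fires, +2 burnt)
  -> target ignites at step 2
Step 3: cell (4,3)='.' (+4 fires, +2 burnt)
Step 4: cell (4,3)='.' (+5 fires, +4 burnt)
Step 5: cell (4,3)='.' (+4 fires, +5 burnt)
Step 6: cell (4,3)='.' (+3 fires, +4 burnt)
Step 7: cell (4,3)='.' (+2 fires, +3 burnt)
Step 8: cell (4,3)='.' (+2 fires, +2 burnt)
Step 9: cell (4,3)='.' (+1 fires, +2 burnt)
Step 10: cell (4,3)='.' (+0 fires, +1 burnt)
  fire out at step 10

2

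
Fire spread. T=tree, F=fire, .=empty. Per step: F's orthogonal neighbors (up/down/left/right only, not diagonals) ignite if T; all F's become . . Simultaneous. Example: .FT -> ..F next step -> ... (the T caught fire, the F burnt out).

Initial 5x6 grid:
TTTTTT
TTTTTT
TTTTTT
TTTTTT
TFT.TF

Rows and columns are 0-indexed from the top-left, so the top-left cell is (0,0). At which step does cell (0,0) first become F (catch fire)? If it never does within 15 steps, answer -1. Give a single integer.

Step 1: cell (0,0)='T' (+5 fires, +2 burnt)
Step 2: cell (0,0)='T' (+5 fires, +5 burnt)
Step 3: cell (0,0)='T' (+6 fires, +5 burnt)
Step 4: cell (0,0)='T' (+6 fires, +6 burnt)
Step 5: cell (0,0)='F' (+4 fires, +6 burnt)
  -> target ignites at step 5
Step 6: cell (0,0)='.' (+1 fires, +4 burnt)
Step 7: cell (0,0)='.' (+0 fires, +1 burnt)
  fire out at step 7

5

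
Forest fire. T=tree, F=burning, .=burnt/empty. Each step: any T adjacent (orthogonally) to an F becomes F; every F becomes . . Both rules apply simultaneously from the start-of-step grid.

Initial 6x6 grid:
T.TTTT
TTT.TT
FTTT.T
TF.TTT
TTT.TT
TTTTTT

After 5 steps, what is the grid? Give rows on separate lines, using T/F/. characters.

Step 1: 4 trees catch fire, 2 burn out
  T.TTTT
  FTT.TT
  .FTT.T
  F..TTT
  TFT.TT
  TTTTTT
Step 2: 6 trees catch fire, 4 burn out
  F.TTTT
  .FT.TT
  ..FT.T
  ...TTT
  F.F.TT
  TFTTTT
Step 3: 4 trees catch fire, 6 burn out
  ..TTTT
  ..F.TT
  ...F.T
  ...TTT
  ....TT
  F.FTTT
Step 4: 3 trees catch fire, 4 burn out
  ..FTTT
  ....TT
  .....T
  ...FTT
  ....TT
  ...FTT
Step 5: 3 trees catch fire, 3 burn out
  ...FTT
  ....TT
  .....T
  ....FT
  ....TT
  ....FT

...FTT
....TT
.....T
....FT
....TT
....FT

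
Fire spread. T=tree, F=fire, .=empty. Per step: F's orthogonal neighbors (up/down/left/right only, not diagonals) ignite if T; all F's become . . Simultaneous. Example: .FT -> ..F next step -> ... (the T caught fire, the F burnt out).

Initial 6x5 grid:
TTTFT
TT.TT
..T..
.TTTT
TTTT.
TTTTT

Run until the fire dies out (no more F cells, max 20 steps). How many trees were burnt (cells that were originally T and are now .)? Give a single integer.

Step 1: +3 fires, +1 burnt (F count now 3)
Step 2: +2 fires, +3 burnt (F count now 2)
Step 3: +2 fires, +2 burnt (F count now 2)
Step 4: +1 fires, +2 burnt (F count now 1)
Step 5: +0 fires, +1 burnt (F count now 0)
Fire out after step 5
Initially T: 22, now '.': 16
Total burnt (originally-T cells now '.'): 8

Answer: 8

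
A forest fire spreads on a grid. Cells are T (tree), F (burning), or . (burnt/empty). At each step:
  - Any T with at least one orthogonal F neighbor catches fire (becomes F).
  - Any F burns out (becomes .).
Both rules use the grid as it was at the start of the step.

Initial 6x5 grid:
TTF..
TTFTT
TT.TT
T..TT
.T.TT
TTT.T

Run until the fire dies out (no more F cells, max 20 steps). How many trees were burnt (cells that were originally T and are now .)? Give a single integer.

Answer: 16

Derivation:
Step 1: +3 fires, +2 burnt (F count now 3)
Step 2: +5 fires, +3 burnt (F count now 5)
Step 3: +3 fires, +5 burnt (F count now 3)
Step 4: +3 fires, +3 burnt (F count now 3)
Step 5: +1 fires, +3 burnt (F count now 1)
Step 6: +1 fires, +1 burnt (F count now 1)
Step 7: +0 fires, +1 burnt (F count now 0)
Fire out after step 7
Initially T: 20, now '.': 26
Total burnt (originally-T cells now '.'): 16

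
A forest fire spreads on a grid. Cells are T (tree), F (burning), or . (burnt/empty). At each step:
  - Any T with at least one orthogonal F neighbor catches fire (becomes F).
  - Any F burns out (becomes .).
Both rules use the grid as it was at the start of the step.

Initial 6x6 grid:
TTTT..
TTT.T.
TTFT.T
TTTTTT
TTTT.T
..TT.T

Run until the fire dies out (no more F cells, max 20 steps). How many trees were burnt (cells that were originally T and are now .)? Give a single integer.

Answer: 25

Derivation:
Step 1: +4 fires, +1 burnt (F count now 4)
Step 2: +6 fires, +4 burnt (F count now 6)
Step 3: +8 fires, +6 burnt (F count now 8)
Step 4: +4 fires, +8 burnt (F count now 4)
Step 5: +2 fires, +4 burnt (F count now 2)
Step 6: +1 fires, +2 burnt (F count now 1)
Step 7: +0 fires, +1 burnt (F count now 0)
Fire out after step 7
Initially T: 26, now '.': 35
Total burnt (originally-T cells now '.'): 25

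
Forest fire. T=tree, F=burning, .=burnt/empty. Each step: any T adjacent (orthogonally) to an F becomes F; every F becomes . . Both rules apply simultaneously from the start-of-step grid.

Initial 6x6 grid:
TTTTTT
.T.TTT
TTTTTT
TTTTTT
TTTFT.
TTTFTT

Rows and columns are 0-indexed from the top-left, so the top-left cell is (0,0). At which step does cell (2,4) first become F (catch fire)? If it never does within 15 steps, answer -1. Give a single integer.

Step 1: cell (2,4)='T' (+5 fires, +2 burnt)
Step 2: cell (2,4)='T' (+6 fires, +5 burnt)
Step 3: cell (2,4)='F' (+7 fires, +6 burnt)
  -> target ignites at step 3
Step 4: cell (2,4)='.' (+5 fires, +7 burnt)
Step 5: cell (2,4)='.' (+5 fires, +5 burnt)
Step 6: cell (2,4)='.' (+2 fires, +5 burnt)
Step 7: cell (2,4)='.' (+1 fires, +2 burnt)
Step 8: cell (2,4)='.' (+0 fires, +1 burnt)
  fire out at step 8

3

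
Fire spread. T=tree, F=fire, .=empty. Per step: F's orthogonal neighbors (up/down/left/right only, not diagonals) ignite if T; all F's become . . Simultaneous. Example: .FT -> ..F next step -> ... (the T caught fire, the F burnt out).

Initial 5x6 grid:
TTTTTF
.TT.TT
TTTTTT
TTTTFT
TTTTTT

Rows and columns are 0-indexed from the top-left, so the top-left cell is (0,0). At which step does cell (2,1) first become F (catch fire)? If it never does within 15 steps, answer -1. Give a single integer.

Step 1: cell (2,1)='T' (+6 fires, +2 burnt)
Step 2: cell (2,1)='T' (+7 fires, +6 burnt)
Step 3: cell (2,1)='T' (+4 fires, +7 burnt)
Step 4: cell (2,1)='F' (+5 fires, +4 burnt)
  -> target ignites at step 4
Step 5: cell (2,1)='.' (+4 fires, +5 burnt)
Step 6: cell (2,1)='.' (+0 fires, +4 burnt)
  fire out at step 6

4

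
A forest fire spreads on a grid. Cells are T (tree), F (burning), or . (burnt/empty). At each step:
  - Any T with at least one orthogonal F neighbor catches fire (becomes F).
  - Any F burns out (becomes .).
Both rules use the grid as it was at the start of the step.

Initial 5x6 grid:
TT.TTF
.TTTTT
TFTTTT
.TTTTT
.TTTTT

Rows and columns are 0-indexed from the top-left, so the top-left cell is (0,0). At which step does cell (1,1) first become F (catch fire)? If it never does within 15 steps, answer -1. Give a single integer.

Step 1: cell (1,1)='F' (+6 fires, +2 burnt)
  -> target ignites at step 1
Step 2: cell (1,1)='.' (+8 fires, +6 burnt)
Step 3: cell (1,1)='.' (+6 fires, +8 burnt)
Step 4: cell (1,1)='.' (+3 fires, +6 burnt)
Step 5: cell (1,1)='.' (+1 fires, +3 burnt)
Step 6: cell (1,1)='.' (+0 fires, +1 burnt)
  fire out at step 6

1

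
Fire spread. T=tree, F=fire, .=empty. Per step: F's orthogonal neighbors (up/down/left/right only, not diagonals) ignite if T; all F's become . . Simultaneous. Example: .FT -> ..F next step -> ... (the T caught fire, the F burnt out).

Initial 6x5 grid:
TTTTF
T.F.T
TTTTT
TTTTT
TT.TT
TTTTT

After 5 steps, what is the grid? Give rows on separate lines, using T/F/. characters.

Step 1: 4 trees catch fire, 2 burn out
  TTFF.
  T...F
  TTFTT
  TTTTT
  TT.TT
  TTTTT
Step 2: 5 trees catch fire, 4 burn out
  TF...
  T....
  TF.FF
  TTFTT
  TT.TT
  TTTTT
Step 3: 5 trees catch fire, 5 burn out
  F....
  T....
  F....
  TF.FF
  TT.TT
  TTTTT
Step 4: 5 trees catch fire, 5 burn out
  .....
  F....
  .....
  F....
  TF.FF
  TTTTT
Step 5: 4 trees catch fire, 5 burn out
  .....
  .....
  .....
  .....
  F....
  TFTFF

.....
.....
.....
.....
F....
TFTFF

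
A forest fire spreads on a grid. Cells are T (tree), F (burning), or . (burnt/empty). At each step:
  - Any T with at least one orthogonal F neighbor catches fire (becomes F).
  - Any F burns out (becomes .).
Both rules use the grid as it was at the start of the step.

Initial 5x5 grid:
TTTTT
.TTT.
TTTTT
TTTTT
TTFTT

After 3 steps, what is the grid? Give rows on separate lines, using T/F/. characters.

Step 1: 3 trees catch fire, 1 burn out
  TTTTT
  .TTT.
  TTTTT
  TTFTT
  TF.FT
Step 2: 5 trees catch fire, 3 burn out
  TTTTT
  .TTT.
  TTFTT
  TF.FT
  F...F
Step 3: 5 trees catch fire, 5 burn out
  TTTTT
  .TFT.
  TF.FT
  F...F
  .....

TTTTT
.TFT.
TF.FT
F...F
.....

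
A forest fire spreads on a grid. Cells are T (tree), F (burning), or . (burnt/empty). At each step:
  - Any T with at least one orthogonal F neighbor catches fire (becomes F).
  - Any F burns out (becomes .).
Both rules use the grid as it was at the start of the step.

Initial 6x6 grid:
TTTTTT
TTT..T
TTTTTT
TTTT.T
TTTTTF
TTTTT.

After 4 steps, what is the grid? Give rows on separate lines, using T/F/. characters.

Step 1: 2 trees catch fire, 1 burn out
  TTTTTT
  TTT..T
  TTTTTT
  TTTT.F
  TTTTF.
  TTTTT.
Step 2: 3 trees catch fire, 2 burn out
  TTTTTT
  TTT..T
  TTTTTF
  TTTT..
  TTTF..
  TTTTF.
Step 3: 5 trees catch fire, 3 burn out
  TTTTTT
  TTT..F
  TTTTF.
  TTTF..
  TTF...
  TTTF..
Step 4: 5 trees catch fire, 5 burn out
  TTTTTF
  TTT...
  TTTF..
  TTF...
  TF....
  TTF...

TTTTTF
TTT...
TTTF..
TTF...
TF....
TTF...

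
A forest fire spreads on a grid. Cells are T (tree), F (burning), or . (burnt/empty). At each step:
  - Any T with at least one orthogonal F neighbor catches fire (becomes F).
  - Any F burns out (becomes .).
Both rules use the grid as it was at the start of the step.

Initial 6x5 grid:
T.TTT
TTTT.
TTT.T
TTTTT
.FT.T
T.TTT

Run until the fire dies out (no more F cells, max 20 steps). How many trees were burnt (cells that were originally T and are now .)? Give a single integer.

Answer: 22

Derivation:
Step 1: +2 fires, +1 burnt (F count now 2)
Step 2: +4 fires, +2 burnt (F count now 4)
Step 3: +5 fires, +4 burnt (F count now 5)
Step 4: +4 fires, +5 burnt (F count now 4)
Step 5: +5 fires, +4 burnt (F count now 5)
Step 6: +1 fires, +5 burnt (F count now 1)
Step 7: +1 fires, +1 burnt (F count now 1)
Step 8: +0 fires, +1 burnt (F count now 0)
Fire out after step 8
Initially T: 23, now '.': 29
Total burnt (originally-T cells now '.'): 22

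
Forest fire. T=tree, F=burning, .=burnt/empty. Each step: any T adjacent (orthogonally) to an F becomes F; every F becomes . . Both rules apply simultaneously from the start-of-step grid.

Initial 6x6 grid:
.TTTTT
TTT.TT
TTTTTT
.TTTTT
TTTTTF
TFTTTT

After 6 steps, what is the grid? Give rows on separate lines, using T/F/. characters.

Step 1: 6 trees catch fire, 2 burn out
  .TTTTT
  TTT.TT
  TTTTTT
  .TTTTF
  TFTTF.
  F.FTTF
Step 2: 8 trees catch fire, 6 burn out
  .TTTTT
  TTT.TT
  TTTTTF
  .FTTF.
  F.FF..
  ...FF.
Step 3: 5 trees catch fire, 8 burn out
  .TTTTT
  TTT.TF
  TFTTF.
  ..FF..
  ......
  ......
Step 4: 6 trees catch fire, 5 burn out
  .TTTTF
  TFT.F.
  F.FF..
  ......
  ......
  ......
Step 5: 4 trees catch fire, 6 burn out
  .FTTF.
  F.F...
  ......
  ......
  ......
  ......
Step 6: 2 trees catch fire, 4 burn out
  ..FF..
  ......
  ......
  ......
  ......
  ......

..FF..
......
......
......
......
......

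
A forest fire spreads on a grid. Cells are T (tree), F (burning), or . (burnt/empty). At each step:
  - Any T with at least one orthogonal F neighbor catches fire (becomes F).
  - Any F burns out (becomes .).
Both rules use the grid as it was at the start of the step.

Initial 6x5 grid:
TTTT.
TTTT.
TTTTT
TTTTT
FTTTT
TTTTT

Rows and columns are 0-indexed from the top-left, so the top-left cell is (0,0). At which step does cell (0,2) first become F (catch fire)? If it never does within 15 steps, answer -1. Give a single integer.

Step 1: cell (0,2)='T' (+3 fires, +1 burnt)
Step 2: cell (0,2)='T' (+4 fires, +3 burnt)
Step 3: cell (0,2)='T' (+5 fires, +4 burnt)
Step 4: cell (0,2)='T' (+6 fires, +5 burnt)
Step 5: cell (0,2)='T' (+5 fires, +6 burnt)
Step 6: cell (0,2)='F' (+3 fires, +5 burnt)
  -> target ignites at step 6
Step 7: cell (0,2)='.' (+1 fires, +3 burnt)
Step 8: cell (0,2)='.' (+0 fires, +1 burnt)
  fire out at step 8

6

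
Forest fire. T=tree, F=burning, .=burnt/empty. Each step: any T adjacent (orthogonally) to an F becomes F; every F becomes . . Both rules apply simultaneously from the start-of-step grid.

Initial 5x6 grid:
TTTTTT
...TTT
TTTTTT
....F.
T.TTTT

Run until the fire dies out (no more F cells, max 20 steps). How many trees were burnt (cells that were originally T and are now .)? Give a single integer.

Answer: 19

Derivation:
Step 1: +2 fires, +1 burnt (F count now 2)
Step 2: +5 fires, +2 burnt (F count now 5)
Step 3: +5 fires, +5 burnt (F count now 5)
Step 4: +3 fires, +5 burnt (F count now 3)
Step 5: +2 fires, +3 burnt (F count now 2)
Step 6: +1 fires, +2 burnt (F count now 1)
Step 7: +1 fires, +1 burnt (F count now 1)
Step 8: +0 fires, +1 burnt (F count now 0)
Fire out after step 8
Initially T: 20, now '.': 29
Total burnt (originally-T cells now '.'): 19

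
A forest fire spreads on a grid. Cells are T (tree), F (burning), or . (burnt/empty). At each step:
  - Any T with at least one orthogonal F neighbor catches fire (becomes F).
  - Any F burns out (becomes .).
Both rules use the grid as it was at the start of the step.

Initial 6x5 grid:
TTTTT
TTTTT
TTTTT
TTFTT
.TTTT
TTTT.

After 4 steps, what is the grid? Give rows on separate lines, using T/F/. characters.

Step 1: 4 trees catch fire, 1 burn out
  TTTTT
  TTTTT
  TTFTT
  TF.FT
  .TFTT
  TTTT.
Step 2: 8 trees catch fire, 4 burn out
  TTTTT
  TTFTT
  TF.FT
  F...F
  .F.FT
  TTFT.
Step 3: 8 trees catch fire, 8 burn out
  TTFTT
  TF.FT
  F...F
  .....
  ....F
  TF.F.
Step 4: 5 trees catch fire, 8 burn out
  TF.FT
  F...F
  .....
  .....
  .....
  F....

TF.FT
F...F
.....
.....
.....
F....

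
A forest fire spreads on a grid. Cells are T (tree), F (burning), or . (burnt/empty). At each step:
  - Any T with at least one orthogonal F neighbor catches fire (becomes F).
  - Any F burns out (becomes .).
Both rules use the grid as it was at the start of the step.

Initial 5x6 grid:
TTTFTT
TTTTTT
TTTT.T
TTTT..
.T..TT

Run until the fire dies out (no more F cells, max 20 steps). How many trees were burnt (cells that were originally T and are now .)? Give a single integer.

Answer: 21

Derivation:
Step 1: +3 fires, +1 burnt (F count now 3)
Step 2: +5 fires, +3 burnt (F count now 5)
Step 3: +5 fires, +5 burnt (F count now 5)
Step 4: +4 fires, +5 burnt (F count now 4)
Step 5: +2 fires, +4 burnt (F count now 2)
Step 6: +2 fires, +2 burnt (F count now 2)
Step 7: +0 fires, +2 burnt (F count now 0)
Fire out after step 7
Initially T: 23, now '.': 28
Total burnt (originally-T cells now '.'): 21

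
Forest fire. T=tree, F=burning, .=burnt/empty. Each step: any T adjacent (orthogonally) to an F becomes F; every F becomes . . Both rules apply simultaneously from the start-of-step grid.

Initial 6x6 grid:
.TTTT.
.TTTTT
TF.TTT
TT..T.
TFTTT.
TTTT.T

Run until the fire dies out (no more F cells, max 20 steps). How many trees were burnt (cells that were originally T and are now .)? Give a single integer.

Answer: 24

Derivation:
Step 1: +6 fires, +2 burnt (F count now 6)
Step 2: +6 fires, +6 burnt (F count now 6)
Step 3: +4 fires, +6 burnt (F count now 4)
Step 4: +4 fires, +4 burnt (F count now 4)
Step 5: +3 fires, +4 burnt (F count now 3)
Step 6: +1 fires, +3 burnt (F count now 1)
Step 7: +0 fires, +1 burnt (F count now 0)
Fire out after step 7
Initially T: 25, now '.': 35
Total burnt (originally-T cells now '.'): 24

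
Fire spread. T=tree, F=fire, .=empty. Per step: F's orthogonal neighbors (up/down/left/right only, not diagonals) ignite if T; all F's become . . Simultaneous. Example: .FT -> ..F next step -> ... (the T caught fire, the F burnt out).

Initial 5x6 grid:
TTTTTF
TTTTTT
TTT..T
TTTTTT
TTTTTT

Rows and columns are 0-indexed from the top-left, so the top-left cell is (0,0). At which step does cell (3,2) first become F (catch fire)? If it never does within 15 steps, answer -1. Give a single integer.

Step 1: cell (3,2)='T' (+2 fires, +1 burnt)
Step 2: cell (3,2)='T' (+3 fires, +2 burnt)
Step 3: cell (3,2)='T' (+3 fires, +3 burnt)
Step 4: cell (3,2)='T' (+4 fires, +3 burnt)
Step 5: cell (3,2)='T' (+5 fires, +4 burnt)
Step 6: cell (3,2)='F' (+4 fires, +5 burnt)
  -> target ignites at step 6
Step 7: cell (3,2)='.' (+3 fires, +4 burnt)
Step 8: cell (3,2)='.' (+2 fires, +3 burnt)
Step 9: cell (3,2)='.' (+1 fires, +2 burnt)
Step 10: cell (3,2)='.' (+0 fires, +1 burnt)
  fire out at step 10

6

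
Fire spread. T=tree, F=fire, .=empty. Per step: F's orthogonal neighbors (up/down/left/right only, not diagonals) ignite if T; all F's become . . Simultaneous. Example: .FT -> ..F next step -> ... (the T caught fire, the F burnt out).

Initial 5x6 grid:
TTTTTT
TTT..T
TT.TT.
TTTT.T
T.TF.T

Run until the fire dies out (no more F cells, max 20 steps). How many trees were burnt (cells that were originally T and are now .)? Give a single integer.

Step 1: +2 fires, +1 burnt (F count now 2)
Step 2: +2 fires, +2 burnt (F count now 2)
Step 3: +2 fires, +2 burnt (F count now 2)
Step 4: +2 fires, +2 burnt (F count now 2)
Step 5: +3 fires, +2 burnt (F count now 3)
Step 6: +3 fires, +3 burnt (F count now 3)
Step 7: +2 fires, +3 burnt (F count now 2)
Step 8: +1 fires, +2 burnt (F count now 1)
Step 9: +1 fires, +1 burnt (F count now 1)
Step 10: +1 fires, +1 burnt (F count now 1)
Step 11: +1 fires, +1 burnt (F count now 1)
Step 12: +0 fires, +1 burnt (F count now 0)
Fire out after step 12
Initially T: 22, now '.': 28
Total burnt (originally-T cells now '.'): 20

Answer: 20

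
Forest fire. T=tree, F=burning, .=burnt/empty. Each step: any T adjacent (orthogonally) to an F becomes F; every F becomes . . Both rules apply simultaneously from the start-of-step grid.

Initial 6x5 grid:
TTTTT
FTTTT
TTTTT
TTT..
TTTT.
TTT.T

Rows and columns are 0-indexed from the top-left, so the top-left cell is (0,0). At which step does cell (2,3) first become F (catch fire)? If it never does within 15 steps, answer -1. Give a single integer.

Step 1: cell (2,3)='T' (+3 fires, +1 burnt)
Step 2: cell (2,3)='T' (+4 fires, +3 burnt)
Step 3: cell (2,3)='T' (+5 fires, +4 burnt)
Step 4: cell (2,3)='F' (+6 fires, +5 burnt)
  -> target ignites at step 4
Step 5: cell (2,3)='.' (+4 fires, +6 burnt)
Step 6: cell (2,3)='.' (+2 fires, +4 burnt)
Step 7: cell (2,3)='.' (+0 fires, +2 burnt)
  fire out at step 7

4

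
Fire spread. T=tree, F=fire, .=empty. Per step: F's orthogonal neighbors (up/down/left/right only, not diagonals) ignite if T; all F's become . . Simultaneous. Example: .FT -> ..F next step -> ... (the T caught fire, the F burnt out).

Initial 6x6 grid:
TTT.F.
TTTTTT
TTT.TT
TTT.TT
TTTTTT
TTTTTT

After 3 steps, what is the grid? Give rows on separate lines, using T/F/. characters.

Step 1: 1 trees catch fire, 1 burn out
  TTT...
  TTTTFT
  TTT.TT
  TTT.TT
  TTTTTT
  TTTTTT
Step 2: 3 trees catch fire, 1 burn out
  TTT...
  TTTF.F
  TTT.FT
  TTT.TT
  TTTTTT
  TTTTTT
Step 3: 3 trees catch fire, 3 burn out
  TTT...
  TTF...
  TTT..F
  TTT.FT
  TTTTTT
  TTTTTT

TTT...
TTF...
TTT..F
TTT.FT
TTTTTT
TTTTTT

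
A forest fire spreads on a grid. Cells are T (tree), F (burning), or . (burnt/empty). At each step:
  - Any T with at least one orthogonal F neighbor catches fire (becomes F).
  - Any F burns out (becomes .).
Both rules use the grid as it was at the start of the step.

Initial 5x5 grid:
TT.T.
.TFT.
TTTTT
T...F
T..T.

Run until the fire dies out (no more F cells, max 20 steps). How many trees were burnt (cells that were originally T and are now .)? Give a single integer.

Answer: 12

Derivation:
Step 1: +4 fires, +2 burnt (F count now 4)
Step 2: +4 fires, +4 burnt (F count now 4)
Step 3: +2 fires, +4 burnt (F count now 2)
Step 4: +1 fires, +2 burnt (F count now 1)
Step 5: +1 fires, +1 burnt (F count now 1)
Step 6: +0 fires, +1 burnt (F count now 0)
Fire out after step 6
Initially T: 13, now '.': 24
Total burnt (originally-T cells now '.'): 12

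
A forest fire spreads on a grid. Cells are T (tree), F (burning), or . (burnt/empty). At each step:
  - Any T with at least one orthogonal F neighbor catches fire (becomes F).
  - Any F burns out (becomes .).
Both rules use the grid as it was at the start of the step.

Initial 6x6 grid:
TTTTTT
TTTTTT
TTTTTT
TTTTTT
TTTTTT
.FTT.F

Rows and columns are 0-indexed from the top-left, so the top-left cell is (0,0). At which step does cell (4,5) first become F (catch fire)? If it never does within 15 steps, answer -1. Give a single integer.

Step 1: cell (4,5)='F' (+3 fires, +2 burnt)
  -> target ignites at step 1
Step 2: cell (4,5)='.' (+6 fires, +3 burnt)
Step 3: cell (4,5)='.' (+6 fires, +6 burnt)
Step 4: cell (4,5)='.' (+6 fires, +6 burnt)
Step 5: cell (4,5)='.' (+6 fires, +6 burnt)
Step 6: cell (4,5)='.' (+4 fires, +6 burnt)
Step 7: cell (4,5)='.' (+1 fires, +4 burnt)
Step 8: cell (4,5)='.' (+0 fires, +1 burnt)
  fire out at step 8

1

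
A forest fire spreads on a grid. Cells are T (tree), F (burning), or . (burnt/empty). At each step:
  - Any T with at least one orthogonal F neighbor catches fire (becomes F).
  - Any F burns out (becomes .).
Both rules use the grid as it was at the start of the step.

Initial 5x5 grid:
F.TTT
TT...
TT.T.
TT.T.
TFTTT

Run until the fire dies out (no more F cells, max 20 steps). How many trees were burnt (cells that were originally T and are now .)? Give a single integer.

Step 1: +4 fires, +2 burnt (F count now 4)
Step 2: +5 fires, +4 burnt (F count now 5)
Step 3: +2 fires, +5 burnt (F count now 2)
Step 4: +1 fires, +2 burnt (F count now 1)
Step 5: +0 fires, +1 burnt (F count now 0)
Fire out after step 5
Initially T: 15, now '.': 22
Total burnt (originally-T cells now '.'): 12

Answer: 12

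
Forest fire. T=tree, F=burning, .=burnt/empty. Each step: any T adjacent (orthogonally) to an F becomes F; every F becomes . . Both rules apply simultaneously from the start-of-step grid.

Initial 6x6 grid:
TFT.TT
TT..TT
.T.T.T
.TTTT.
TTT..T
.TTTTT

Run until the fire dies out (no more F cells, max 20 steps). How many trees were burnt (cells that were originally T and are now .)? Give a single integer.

Step 1: +3 fires, +1 burnt (F count now 3)
Step 2: +2 fires, +3 burnt (F count now 2)
Step 3: +1 fires, +2 burnt (F count now 1)
Step 4: +2 fires, +1 burnt (F count now 2)
Step 5: +4 fires, +2 burnt (F count now 4)
Step 6: +3 fires, +4 burnt (F count now 3)
Step 7: +1 fires, +3 burnt (F count now 1)
Step 8: +1 fires, +1 burnt (F count now 1)
Step 9: +1 fires, +1 burnt (F count now 1)
Step 10: +1 fires, +1 burnt (F count now 1)
Step 11: +0 fires, +1 burnt (F count now 0)
Fire out after step 11
Initially T: 24, now '.': 31
Total burnt (originally-T cells now '.'): 19

Answer: 19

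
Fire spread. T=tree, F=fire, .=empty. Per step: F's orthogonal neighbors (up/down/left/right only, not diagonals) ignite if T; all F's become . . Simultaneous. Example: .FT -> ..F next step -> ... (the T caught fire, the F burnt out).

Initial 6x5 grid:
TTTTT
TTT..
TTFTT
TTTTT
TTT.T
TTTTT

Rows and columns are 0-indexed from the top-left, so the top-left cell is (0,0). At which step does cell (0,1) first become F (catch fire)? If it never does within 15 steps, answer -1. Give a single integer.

Step 1: cell (0,1)='T' (+4 fires, +1 burnt)
Step 2: cell (0,1)='T' (+7 fires, +4 burnt)
Step 3: cell (0,1)='F' (+7 fires, +7 burnt)
  -> target ignites at step 3
Step 4: cell (0,1)='.' (+6 fires, +7 burnt)
Step 5: cell (0,1)='.' (+2 fires, +6 burnt)
Step 6: cell (0,1)='.' (+0 fires, +2 burnt)
  fire out at step 6

3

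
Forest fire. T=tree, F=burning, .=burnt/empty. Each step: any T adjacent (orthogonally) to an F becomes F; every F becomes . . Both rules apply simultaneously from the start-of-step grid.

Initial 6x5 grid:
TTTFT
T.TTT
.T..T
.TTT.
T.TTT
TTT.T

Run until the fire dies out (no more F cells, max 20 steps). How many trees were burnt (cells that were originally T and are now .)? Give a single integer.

Answer: 9

Derivation:
Step 1: +3 fires, +1 burnt (F count now 3)
Step 2: +3 fires, +3 burnt (F count now 3)
Step 3: +2 fires, +3 burnt (F count now 2)
Step 4: +1 fires, +2 burnt (F count now 1)
Step 5: +0 fires, +1 burnt (F count now 0)
Fire out after step 5
Initially T: 21, now '.': 18
Total burnt (originally-T cells now '.'): 9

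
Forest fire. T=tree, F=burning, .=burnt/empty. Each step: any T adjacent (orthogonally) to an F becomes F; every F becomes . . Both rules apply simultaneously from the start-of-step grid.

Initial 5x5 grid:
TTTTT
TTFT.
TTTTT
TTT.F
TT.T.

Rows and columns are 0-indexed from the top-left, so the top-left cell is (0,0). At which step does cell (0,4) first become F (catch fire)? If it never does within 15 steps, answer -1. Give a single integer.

Step 1: cell (0,4)='T' (+5 fires, +2 burnt)
Step 2: cell (0,4)='T' (+6 fires, +5 burnt)
Step 3: cell (0,4)='F' (+4 fires, +6 burnt)
  -> target ignites at step 3
Step 4: cell (0,4)='.' (+2 fires, +4 burnt)
Step 5: cell (0,4)='.' (+1 fires, +2 burnt)
Step 6: cell (0,4)='.' (+0 fires, +1 burnt)
  fire out at step 6

3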